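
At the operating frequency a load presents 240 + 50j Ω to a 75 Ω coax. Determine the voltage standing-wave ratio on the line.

VSWR ≈ 3.35

Γ = (Z_L − Z_0)/(Z_L + Z_0) = (165 + j50)/(315 + j50)
|Γ| = 172/319 = 0.541
VSWR = (1 + |Γ|)/(1 − |Γ|) = 1.54/0.459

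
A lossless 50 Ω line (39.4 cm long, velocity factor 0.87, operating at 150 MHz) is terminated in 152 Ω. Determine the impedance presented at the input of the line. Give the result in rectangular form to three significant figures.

Z_in ≈ 16.8 − j6.63 Ω

λ = v/f = 0.87·c / 150 MHz = 1.74 m
βl = 2π·l/λ = 2π × 0.226 = 81.5°
tan(βl) = tan(81.5°) = 6.7
Z_in = Z_0·(Z_L + jZ_0·tanβl)/(Z_0 + jZ_L·tanβl)
     = 50·(152 + j335)/(50 + j1020)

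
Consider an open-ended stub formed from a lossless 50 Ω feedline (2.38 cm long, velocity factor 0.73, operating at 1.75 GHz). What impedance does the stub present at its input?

λ = v/f = 0.73·c / 1.75 GHz = 0.125 m
βl = 2π·l/λ = 2π × 0.19 = 68.5°
tan(βl) = 2.53
For an open-ended stub, Z_in = −jZ_0·cot(βl) = −jZ_0/tan(βl)

Z_in ≈ −j19.7 Ω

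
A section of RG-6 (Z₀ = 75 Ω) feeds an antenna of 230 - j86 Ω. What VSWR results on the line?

Γ = (Z_L − Z_0)/(Z_L + Z_0) = (155 − j86)/(305 − j86)
|Γ| = 177/317 = 0.559
VSWR = (1 + |Γ|)/(1 − |Γ|) = 1.56/0.441

VSWR ≈ 3.54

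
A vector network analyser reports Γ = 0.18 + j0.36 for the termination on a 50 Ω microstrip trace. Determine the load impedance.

Z_L = Z_0·(1 + Γ)/(1 − Γ) = 50·(1.18 + j0.36)/(0.82 − j0.36)

Z_L ≈ 52.2 + j44.9 Ω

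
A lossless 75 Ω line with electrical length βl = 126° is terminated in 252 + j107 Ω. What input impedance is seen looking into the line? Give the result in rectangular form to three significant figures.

Z_in ≈ 24.2 + j39 Ω

tan(βl) = tan(126°) = -1.38
Z_in = Z_0·(Z_L + jZ_0·tanβl)/(Z_0 + jZ_L·tanβl)
     = 75·(252 + j3.77)/(222 − j347)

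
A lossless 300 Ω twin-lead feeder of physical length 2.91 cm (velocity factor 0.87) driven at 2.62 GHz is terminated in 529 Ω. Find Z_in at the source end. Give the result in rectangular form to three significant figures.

λ = v/f = 0.87·c / 2.62 GHz = 0.0996 m
βl = 2π·l/λ = 2π × 0.292 = 105°
tan(βl) = tan(105°) = -3.69
Z_in = Z_0·(Z_L + jZ_0·tanβl)/(Z_0 + jZ_L·tanβl)
     = 300·(529 − j1110)/(300 − j1950)

Z_in ≈ 178 + j53.9 Ω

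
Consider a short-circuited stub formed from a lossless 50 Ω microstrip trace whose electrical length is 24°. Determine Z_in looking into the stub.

Z_in ≈ +j22.3 Ω

tan(βl) = 0.445
For a short-circuited stub, Z_in = jZ_0·tan(βl)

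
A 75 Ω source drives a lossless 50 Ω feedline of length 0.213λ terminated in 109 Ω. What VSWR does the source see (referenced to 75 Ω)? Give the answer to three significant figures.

βl = 2π × 0.213 = 76.7°
tan(βl) = 4.22
Z_in = Z_0·(Z_L + jZ_0·tanβl)/(Z_0 + jZ_L·tanβl) = 23.9 − j9.24 Ω
Γ_s = (Z_in − Z_s)/(Z_in + Z_s) = (-51.1 − j9.24)/(98.9 − j9.24), |Γ_s| = 0.522
VSWR = (1 + |Γ_s|)/(1 − |Γ_s|)

VSWR ≈ 3.19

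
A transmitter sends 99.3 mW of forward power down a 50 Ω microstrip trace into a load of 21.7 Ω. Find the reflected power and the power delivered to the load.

Γ = (21.7 − 50)/(21.7 + 50) = -0.395
|Γ|² = 0.156
P_refl = |Γ|²·P_inc = 15.5 mW, P_del = (1 − |Γ|²)·P_inc = 83.8 mW

P_reflected ≈ 15.5 mW; P_delivered ≈ 83.8 mW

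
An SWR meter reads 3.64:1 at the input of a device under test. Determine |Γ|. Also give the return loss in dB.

|Γ| ≈ 0.569; return loss ≈ 4.9 dB

|Γ| = (S − 1)/(S + 1) = (3.64 − 1)/(3.64 + 1) = 2.64/4.64
RL = −20·log₁₀|Γ| = −20·log₁₀(0.569)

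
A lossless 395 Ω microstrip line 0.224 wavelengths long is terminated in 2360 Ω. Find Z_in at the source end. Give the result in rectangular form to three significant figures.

Z_in ≈ 67.9 − j63.2 Ω

βl = 2π × 0.224 = 80.6°
tan(βl) = tan(80.6°) = 6.07
Z_in = Z_0·(Z_L + jZ_0·tanβl)/(Z_0 + jZ_L·tanβl)
     = 395·(2360 + j2400)/(395 + j14300)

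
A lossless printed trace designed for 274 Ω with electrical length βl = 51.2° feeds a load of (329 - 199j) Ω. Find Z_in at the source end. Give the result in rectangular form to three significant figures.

Z_in ≈ 143 − j37.8 Ω

tan(βl) = tan(51.2°) = 1.24
Z_in = Z_0·(Z_L + jZ_0·tanβl)/(Z_0 + jZ_L·tanβl)
     = 274·(329 + j142)/(522 + j409)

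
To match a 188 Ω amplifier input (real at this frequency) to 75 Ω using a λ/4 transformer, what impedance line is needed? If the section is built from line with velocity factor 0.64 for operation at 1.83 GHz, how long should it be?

Z_qwt ≈ 119 Ω; length ≈ 2.62 cm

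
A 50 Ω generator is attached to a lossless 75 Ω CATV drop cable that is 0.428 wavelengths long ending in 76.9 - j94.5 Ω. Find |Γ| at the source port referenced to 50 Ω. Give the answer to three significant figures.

βl = 2π × 0.428 = 154°
tan(βl) = -0.486
Z_in = Z_0·(Z_L + jZ_0·tanβl)/(Z_0 + jZ_L·tanβl) = 239 − j31.2 Ω
Γ_s = (Z_in − Z_s)/(Z_in + Z_s) = (189 − j31.2)/(289 − j31.2), |Γ_s| = 0.658

|Γ| ≈ 0.658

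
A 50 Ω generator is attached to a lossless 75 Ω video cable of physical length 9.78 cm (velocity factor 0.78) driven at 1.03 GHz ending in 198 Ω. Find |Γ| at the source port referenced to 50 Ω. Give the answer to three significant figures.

|Γ| ≈ 0.565

λ = v/f = 0.78·c / 1.03 GHz = 0.227 m
βl = 2π·l/λ = 2π × 0.43 = 155°
tan(βl) = -0.467
Z_in = Z_0·(Z_L + jZ_0·tanβl)/(Z_0 + jZ_L·tanβl) = 95.7 + j83 Ω
Γ_s = (Z_in − Z_s)/(Z_in + Z_s) = (45.7 + j83)/(146 + j83), |Γ_s| = 0.565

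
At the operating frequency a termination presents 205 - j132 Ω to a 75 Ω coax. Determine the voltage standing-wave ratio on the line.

VSWR ≈ 3.98

Γ = (Z_L − Z_0)/(Z_L + Z_0) = (130 − j132)/(280 − j132)
|Γ| = 185/310 = 0.598
VSWR = (1 + |Γ|)/(1 − |Γ|) = 1.6/0.402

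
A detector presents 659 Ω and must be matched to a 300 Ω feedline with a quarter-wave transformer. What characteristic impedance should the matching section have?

Z_qwt ≈ 445 Ω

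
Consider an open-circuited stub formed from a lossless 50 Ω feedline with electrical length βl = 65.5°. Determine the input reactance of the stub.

X_in ≈ -22.8 Ω (capacitive)

tan(βl) = 2.19
For an open-circuited stub, Z_in = −jZ_0·cot(βl) = −jZ_0/tan(βl)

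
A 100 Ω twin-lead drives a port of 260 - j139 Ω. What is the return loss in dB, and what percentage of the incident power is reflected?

RL ≈ 5.21 dB; 30.2% of incident power reflected

Γ = (160 − j139)/(360 − j139), |Γ| = 0.549
RL = −20·log₁₀(0.549) = 5.21 dB
P_refl/P_inc = |Γ|² = 0.302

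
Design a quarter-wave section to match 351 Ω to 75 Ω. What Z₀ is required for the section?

Z_qwt ≈ 162 Ω

Z_qwt = √(Z_0·R_L) = √(75 × 351) = √26320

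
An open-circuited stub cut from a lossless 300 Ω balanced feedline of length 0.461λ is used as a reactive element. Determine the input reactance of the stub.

X_in ≈ 1200 Ω (inductive)

βl = 2π × 0.461 = 166°
tan(βl) = -0.25
For an open-circuited stub, Z_in = −jZ_0·cot(βl) = −jZ_0/tan(βl)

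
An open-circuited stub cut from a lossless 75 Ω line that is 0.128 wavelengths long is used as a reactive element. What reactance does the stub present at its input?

X_in ≈ -72.2 Ω (capacitive)

βl = 2π × 0.128 = 46.1°
tan(βl) = 1.04
For an open-circuited stub, Z_in = −jZ_0·cot(βl) = −jZ_0/tan(βl)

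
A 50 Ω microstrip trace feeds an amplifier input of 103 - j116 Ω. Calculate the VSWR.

Γ = (Z_L − Z_0)/(Z_L + Z_0) = (53 − j116)/(153 − j116)
|Γ| = 128/192 = 0.664
VSWR = (1 + |Γ|)/(1 − |Γ|) = 1.66/0.336

VSWR ≈ 4.96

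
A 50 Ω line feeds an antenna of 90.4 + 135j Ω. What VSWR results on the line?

VSWR ≈ 6.23

Γ = (Z_L − Z_0)/(Z_L + Z_0) = (40.4 + j135)/(140.4 + j135)
|Γ| = 141/195 = 0.723
VSWR = (1 + |Γ|)/(1 − |Γ|) = 1.72/0.277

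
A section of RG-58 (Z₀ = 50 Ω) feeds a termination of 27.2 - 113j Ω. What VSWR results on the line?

VSWR ≈ 11.7

Γ = (Z_L − Z_0)/(Z_L + Z_0) = (-22.8 − j113)/(77.2 − j113)
|Γ| = 115/137 = 0.842
VSWR = (1 + |Γ|)/(1 − |Γ|) = 1.84/0.158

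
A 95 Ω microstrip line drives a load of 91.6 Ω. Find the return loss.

RL ≈ 34.8 dB

Γ = (91.6 − 95)/(91.6 + 95) = -0.0182
RL = −20·log₁₀|Γ| = −20·log₁₀(0.0182)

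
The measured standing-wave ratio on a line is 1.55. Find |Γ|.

|Γ| ≈ 0.216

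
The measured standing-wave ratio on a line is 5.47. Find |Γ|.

|Γ| ≈ 0.691

|Γ| = (S − 1)/(S + 1) = (5.47 − 1)/(5.47 + 1) = 4.47/6.47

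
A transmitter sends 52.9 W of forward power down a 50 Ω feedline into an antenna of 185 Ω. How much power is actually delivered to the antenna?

Γ = (185 − 50)/(185 + 50) = 0.574
|Γ|² = 0.33
P_refl = |Γ|²·P_inc = 17.5 W, P_del = (1 − |Γ|²)·P_inc = 35.4 W

P_delivered ≈ 35.4 W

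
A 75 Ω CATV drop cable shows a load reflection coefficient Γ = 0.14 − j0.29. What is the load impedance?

Z_L = Z_0·(1 + Γ)/(1 − Γ) = 75·(1.14 − j0.29)/(0.86 + j0.29)

Z_L ≈ 81.6 − j52.8 Ω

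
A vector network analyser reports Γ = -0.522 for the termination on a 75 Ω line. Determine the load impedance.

Z_L ≈ 23.6 Ω

Z_L = Z_0·(1 + Γ)/(1 − Γ) = 75·(0.478)/(1.52)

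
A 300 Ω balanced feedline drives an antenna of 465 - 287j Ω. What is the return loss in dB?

RL ≈ 7.85 dB

Γ = (165 − j287)/(765 − j287), |Γ| = 0.405
RL = −20·log₁₀|Γ| = −20·log₁₀(0.405)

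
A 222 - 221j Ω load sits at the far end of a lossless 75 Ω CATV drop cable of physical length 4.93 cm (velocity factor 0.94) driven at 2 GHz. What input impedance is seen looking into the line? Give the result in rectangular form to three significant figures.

λ = v/f = 0.94·c / 2 GHz = 0.141 m
βl = 2π·l/λ = 2π × 0.35 = 126°
tan(βl) = tan(126°) = -1.38
Z_in = Z_0·(Z_L + jZ_0·tanβl)/(Z_0 + jZ_L·tanβl)
     = 75·(222 − j325)/(-231 − j307)

Z_in ≈ 24.7 + j72.8 Ω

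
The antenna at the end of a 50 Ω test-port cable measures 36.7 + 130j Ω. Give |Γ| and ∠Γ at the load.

Γ ≈ 0.836 ∠ 39.5°

Γ = (Z_L − Z_0)/(Z_L + Z_0) = (-13.3 + j130)/(86.7 + j130)
|Γ| = 131/156 = 0.836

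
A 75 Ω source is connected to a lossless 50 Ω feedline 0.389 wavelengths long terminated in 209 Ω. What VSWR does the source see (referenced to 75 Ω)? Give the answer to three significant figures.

VSWR ≈ 4.27

βl = 2π × 0.389 = 140°
tan(βl) = -0.838
Z_in = Z_0·(Z_L + jZ_0·tanβl)/(Z_0 + jZ_L·tanβl) = 26.8 + j52 Ω
Γ_s = (Z_in − Z_s)/(Z_in + Z_s) = (-48.2 + j52)/(102 + j52), |Γ_s| = 0.62
VSWR = (1 + |Γ_s|)/(1 − |Γ_s|)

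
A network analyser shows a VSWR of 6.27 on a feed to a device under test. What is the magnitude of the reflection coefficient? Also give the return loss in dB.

|Γ| = (S − 1)/(S + 1) = (6.27 − 1)/(6.27 + 1) = 5.27/7.27
RL = −20·log₁₀|Γ| = −20·log₁₀(0.725)

|Γ| ≈ 0.725; return loss ≈ 2.79 dB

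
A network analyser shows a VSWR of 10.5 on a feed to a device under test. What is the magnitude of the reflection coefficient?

|Γ| = (S − 1)/(S + 1) = (10.5 − 1)/(10.5 + 1) = 9.5/11.5

|Γ| ≈ 0.826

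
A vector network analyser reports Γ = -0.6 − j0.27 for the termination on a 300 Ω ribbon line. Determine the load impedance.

Z_L ≈ 64.6 − j61.5 Ω

Z_L = Z_0·(1 + Γ)/(1 − Γ) = 300·(0.4 − j0.27)/(1.6 + j0.27)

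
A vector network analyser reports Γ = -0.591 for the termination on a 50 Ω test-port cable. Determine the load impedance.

Z_L ≈ 12.9 Ω

Z_L = Z_0·(1 + Γ)/(1 − Γ) = 50·(0.409)/(1.59)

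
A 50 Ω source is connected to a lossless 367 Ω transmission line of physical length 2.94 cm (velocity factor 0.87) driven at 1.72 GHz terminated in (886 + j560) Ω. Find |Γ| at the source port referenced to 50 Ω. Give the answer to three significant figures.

λ = v/f = 0.87·c / 1.72 GHz = 0.152 m
βl = 2π·l/λ = 2π × 0.194 = 69.7°
tan(βl) = 2.71
Z_in = Z_0·(Z_L + jZ_0·tanβl)/(Z_0 + jZ_L·tanβl) = 140 − j203 Ω
Γ_s = (Z_in − Z_s)/(Z_in + Z_s) = (90.5 − j203)/(190 − j203), |Γ_s| = 0.798

|Γ| ≈ 0.798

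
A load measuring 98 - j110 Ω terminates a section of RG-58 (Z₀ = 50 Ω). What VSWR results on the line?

Γ = (Z_L − Z_0)/(Z_L + Z_0) = (48 − j110)/(148 − j110)
|Γ| = 120/184 = 0.651
VSWR = (1 + |Γ|)/(1 − |Γ|) = 1.65/0.349

VSWR ≈ 4.73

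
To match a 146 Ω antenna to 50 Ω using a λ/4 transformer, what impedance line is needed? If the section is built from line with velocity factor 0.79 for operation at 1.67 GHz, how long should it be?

Z_qwt = √(Z_0·R_L) = √(50 × 146) = √7300
λ = 0.79·c/f = 0.142 m, so l = λ/4 = 0.0355 m

Z_qwt ≈ 85.4 Ω; length ≈ 3.55 cm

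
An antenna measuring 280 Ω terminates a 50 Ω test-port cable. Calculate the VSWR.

VSWR ≈ 5.6

Γ = (280 − 50)/(280 + 50) = 0.697
VSWR = (1 + 0.697)/(1 − 0.697)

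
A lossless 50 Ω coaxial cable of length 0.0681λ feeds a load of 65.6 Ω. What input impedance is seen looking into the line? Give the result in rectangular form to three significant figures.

Z_in ≈ 58.4 − j12.1 Ω

βl = 2π × 0.0681 = 24.5°
tan(βl) = tan(24.5°) = 0.456
Z_in = Z_0·(Z_L + jZ_0·tanβl)/(Z_0 + jZ_L·tanβl)
     = 50·(65.6 + j22.8)/(50 + j29.9)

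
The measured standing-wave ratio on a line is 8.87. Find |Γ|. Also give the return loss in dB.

|Γ| ≈ 0.797; return loss ≈ 1.97 dB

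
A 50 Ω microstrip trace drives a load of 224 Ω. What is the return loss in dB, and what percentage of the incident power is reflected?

Γ = (224 − 50)/(224 + 50) = 0.635
RL = −20·log₁₀(0.635) = 3.94 dB
P_refl/P_inc = |Γ|² = 0.403

RL ≈ 3.94 dB; 40.3% of incident power reflected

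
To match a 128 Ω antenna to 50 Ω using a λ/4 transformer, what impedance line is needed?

Z_qwt = √(Z_0·R_L) = √(50 × 128) = √6400

Z_qwt ≈ 80 Ω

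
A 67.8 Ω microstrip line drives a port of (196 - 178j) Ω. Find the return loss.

Γ = (128.2 − j178)/(263.8 − j178), |Γ| = 0.689
RL = −20·log₁₀|Γ| = −20·log₁₀(0.689)

RL ≈ 3.23 dB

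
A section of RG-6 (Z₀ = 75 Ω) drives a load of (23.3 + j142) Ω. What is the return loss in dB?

Γ = (-51.7 + j142)/(98.3 + j142), |Γ| = 0.875
RL = −20·log₁₀|Γ| = −20·log₁₀(0.875)

RL ≈ 1.16 dB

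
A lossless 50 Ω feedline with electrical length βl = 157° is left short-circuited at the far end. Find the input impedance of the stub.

tan(βl) = -0.424
For a short-circuited stub, Z_in = jZ_0·tan(βl)

Z_in ≈ −j21.2 Ω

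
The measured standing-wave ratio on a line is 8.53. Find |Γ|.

|Γ| = (S − 1)/(S + 1) = (8.53 − 1)/(8.53 + 1) = 7.53/9.53

|Γ| ≈ 0.79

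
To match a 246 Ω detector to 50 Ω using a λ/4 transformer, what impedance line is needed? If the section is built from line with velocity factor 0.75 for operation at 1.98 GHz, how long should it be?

Z_qwt = √(Z_0·R_L) = √(50 × 246) = √12300
λ = 0.75·c/f = 0.114 m, so l = λ/4 = 0.0284 m

Z_qwt ≈ 111 Ω; length ≈ 2.84 cm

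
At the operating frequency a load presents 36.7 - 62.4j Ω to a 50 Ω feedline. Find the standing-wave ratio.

VSWR ≈ 3.97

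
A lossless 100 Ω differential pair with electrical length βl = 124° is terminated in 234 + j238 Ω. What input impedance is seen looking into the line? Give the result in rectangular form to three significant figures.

tan(βl) = tan(124°) = -1.48
Z_in = Z_0·(Z_L + jZ_0·tanβl)/(Z_0 + jZ_L·tanβl)
     = 100·(234 + j89.7)/(453 − j347)

Z_in ≈ 23 + j37.4 Ω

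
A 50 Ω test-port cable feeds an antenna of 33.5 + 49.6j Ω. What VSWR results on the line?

Γ = (Z_L − Z_0)/(Z_L + Z_0) = (-16.5 + j49.6)/(83.5 + j49.6)
|Γ| = 52.3/97.1 = 0.538
VSWR = (1 + |Γ|)/(1 − |Γ|) = 1.54/0.462

VSWR ≈ 3.33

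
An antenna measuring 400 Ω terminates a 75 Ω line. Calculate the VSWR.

Γ = (400 − 75)/(400 + 75) = 0.684
VSWR = (1 + 0.684)/(1 − 0.684)

VSWR ≈ 5.33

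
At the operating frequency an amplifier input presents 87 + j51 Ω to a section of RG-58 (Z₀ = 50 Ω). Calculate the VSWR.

VSWR ≈ 2.52

Γ = (Z_L − Z_0)/(Z_L + Z_0) = (37 + j51)/(137 + j51)
|Γ| = 63/146 = 0.431
VSWR = (1 + |Γ|)/(1 − |Γ|) = 1.43/0.569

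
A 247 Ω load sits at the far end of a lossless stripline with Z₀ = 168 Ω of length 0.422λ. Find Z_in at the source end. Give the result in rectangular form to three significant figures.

βl = 2π × 0.422 = 152°
tan(βl) = tan(152°) = -0.534
Z_in = Z_0·(Z_L + jZ_0·tanβl)/(Z_0 + jZ_L·tanβl)
     = 168·(247 − j89.6)/(168 − j132)

Z_in ≈ 196 + j64.5 Ω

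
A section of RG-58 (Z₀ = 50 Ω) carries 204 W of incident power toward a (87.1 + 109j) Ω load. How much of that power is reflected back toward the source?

P_reflected ≈ 88.2 W

|Γ| = |(37.1 + j109)/(137.1 + j109)| = 0.657
|Γ|² = 0.432
P_refl = |Γ|²·P_inc = 88.2 W, P_del = (1 − |Γ|²)·P_inc = 116 W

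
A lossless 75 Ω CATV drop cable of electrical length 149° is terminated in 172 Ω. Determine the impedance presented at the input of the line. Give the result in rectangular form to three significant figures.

tan(βl) = tan(149°) = -0.601
Z_in = Z_0·(Z_L + jZ_0·tanβl)/(Z_0 + jZ_L·tanβl)
     = 75·(172 − j45.1)/(75 − j103)

Z_in ≈ 80.8 + j66.2 Ω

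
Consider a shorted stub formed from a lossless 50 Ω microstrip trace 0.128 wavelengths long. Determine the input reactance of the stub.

βl = 2π × 0.128 = 46.1°
tan(βl) = 1.04
For a shorted stub, Z_in = jZ_0·tan(βl)

X_in ≈ 51.9 Ω (inductive)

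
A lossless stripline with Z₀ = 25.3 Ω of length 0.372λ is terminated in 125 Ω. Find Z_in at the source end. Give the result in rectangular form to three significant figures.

βl = 2π × 0.372 = 134°
tan(βl) = tan(134°) = -1.04
Z_in = Z_0·(Z_L + jZ_0·tanβl)/(Z_0 + jZ_L·tanβl)
     = 25.3·(125 − j26.3)/(25.3 − j130)

Z_in ≈ 9.51 + j22.5 Ω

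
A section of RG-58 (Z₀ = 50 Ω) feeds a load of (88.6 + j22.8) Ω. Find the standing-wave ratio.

VSWR ≈ 1.94

Γ = (Z_L − Z_0)/(Z_L + Z_0) = (38.6 + j22.8)/(138.6 + j22.8)
|Γ| = 44.8/140 = 0.319
VSWR = (1 + |Γ|)/(1 − |Γ|) = 1.32/0.681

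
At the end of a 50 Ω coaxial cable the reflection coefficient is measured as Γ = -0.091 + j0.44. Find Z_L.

Z_L = Z_0·(1 + Γ)/(1 − Γ) = 50·(0.909 + j0.44)/(1.09 − j0.44)

Z_L ≈ 28.8 + j31.8 Ω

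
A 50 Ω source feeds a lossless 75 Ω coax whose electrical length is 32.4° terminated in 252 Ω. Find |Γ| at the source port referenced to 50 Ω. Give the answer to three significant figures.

tan(βl) = 0.635
Z_in = Z_0·(Z_L + jZ_0·tanβl)/(Z_0 + jZ_L·tanβl) = 63.7 − j88.3 Ω
Γ_s = (Z_in − Z_s)/(Z_in + Z_s) = (13.7 − j88.3)/(114 − j88.3), |Γ_s| = 0.621

|Γ| ≈ 0.621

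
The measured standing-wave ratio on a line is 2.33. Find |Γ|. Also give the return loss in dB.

|Γ| = (S − 1)/(S + 1) = (2.33 − 1)/(2.33 + 1) = 1.33/3.33
RL = −20·log₁₀|Γ| = −20·log₁₀(0.399)

|Γ| ≈ 0.399; return loss ≈ 7.97 dB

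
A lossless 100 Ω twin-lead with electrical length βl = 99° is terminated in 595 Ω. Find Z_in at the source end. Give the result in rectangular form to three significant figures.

Z_in ≈ 17.2 + j15.4 Ω

tan(βl) = tan(99°) = -6.31
Z_in = Z_0·(Z_L + jZ_0·tanβl)/(Z_0 + jZ_L·tanβl)
     = 100·(595 − j631)/(100 − j3760)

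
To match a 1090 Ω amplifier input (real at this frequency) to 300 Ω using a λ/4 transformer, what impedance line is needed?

Z_qwt = √(Z_0·R_L) = √(300 × 1090) = √327000

Z_qwt ≈ 572 Ω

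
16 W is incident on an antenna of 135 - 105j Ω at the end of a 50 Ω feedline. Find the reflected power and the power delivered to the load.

|Γ| = |(85 − j105)/(185 − j105)| = 0.635
|Γ|² = 0.403
P_refl = |Γ|²·P_inc = 6.45 W, P_del = (1 − |Γ|²)·P_inc = 9.55 W

P_reflected ≈ 6.45 W; P_delivered ≈ 9.55 W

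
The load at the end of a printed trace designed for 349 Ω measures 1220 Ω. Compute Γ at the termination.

Γ = 0.555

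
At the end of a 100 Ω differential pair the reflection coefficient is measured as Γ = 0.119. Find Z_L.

Z_L = Z_0·(1 + Γ)/(1 − Γ) = 100·(1.12)/(0.881)

Z_L ≈ 127 Ω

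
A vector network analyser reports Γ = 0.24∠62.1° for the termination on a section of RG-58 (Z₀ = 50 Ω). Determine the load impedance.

Z_L = Z_0·(1 + Γ)/(1 − Γ) = 50·(1.11 + j0.212)/(0.888 − j0.212)

Z_L ≈ 56.6 + j25.5 Ω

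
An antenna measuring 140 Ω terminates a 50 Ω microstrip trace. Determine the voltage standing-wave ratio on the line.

VSWR ≈ 2.8

Γ = (140 − 50)/(140 + 50) = 0.474
VSWR = (1 + 0.474)/(1 − 0.474)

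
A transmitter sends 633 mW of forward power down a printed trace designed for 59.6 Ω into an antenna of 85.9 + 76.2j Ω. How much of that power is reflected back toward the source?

P_reflected ≈ 152 mW

|Γ| = |(26.3 + j76.2)/(145.5 + j76.2)| = 0.491
|Γ|² = 0.241
P_refl = |Γ|²·P_inc = 152 mW, P_del = (1 − |Γ|²)·P_inc = 481 mW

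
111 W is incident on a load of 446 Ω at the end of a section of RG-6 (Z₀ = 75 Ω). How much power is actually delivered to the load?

P_delivered ≈ 54.7 W

Γ = (446 − 75)/(446 + 75) = 0.712
|Γ|² = 0.507
P_refl = |Γ|²·P_inc = 56.3 W, P_del = (1 − |Γ|²)·P_inc = 54.7 W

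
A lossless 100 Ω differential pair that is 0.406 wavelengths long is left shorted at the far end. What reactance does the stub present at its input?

βl = 2π × 0.406 = 146°
tan(βl) = -0.67
For a shorted stub, Z_in = jZ_0·tan(βl)

X_in ≈ -67 Ω (capacitive)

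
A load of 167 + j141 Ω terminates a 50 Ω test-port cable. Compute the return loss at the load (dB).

RL ≈ 3 dB

Γ = (117 + j141)/(217 + j141), |Γ| = 0.708
RL = −20·log₁₀|Γ| = −20·log₁₀(0.708)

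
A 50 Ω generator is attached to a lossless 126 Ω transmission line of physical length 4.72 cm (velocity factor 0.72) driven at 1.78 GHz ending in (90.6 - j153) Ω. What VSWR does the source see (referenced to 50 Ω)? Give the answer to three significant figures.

λ = v/f = 0.72·c / 1.78 GHz = 0.121 m
βl = 2π·l/λ = 2π × 0.389 = 140°
tan(βl) = -0.838
Z_in = Z_0·(Z_L + jZ_0·tanβl)/(Z_0 + jZ_L·tanβl) = 424 + j163 Ω
Γ_s = (Z_in − Z_s)/(Z_in + Z_s) = (374 + j163)/(474 + j163), |Γ_s| = 0.814
VSWR = (1 + |Γ_s|)/(1 − |Γ_s|)

VSWR ≈ 9.75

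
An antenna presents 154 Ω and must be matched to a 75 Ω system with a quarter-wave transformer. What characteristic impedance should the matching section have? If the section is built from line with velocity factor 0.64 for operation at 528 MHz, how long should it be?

Z_qwt = √(Z_0·R_L) = √(75 × 154) = √11550
λ = 0.64·c/f = 0.364 m, so l = λ/4 = 0.0909 m

Z_qwt ≈ 107 Ω; length ≈ 9.09 cm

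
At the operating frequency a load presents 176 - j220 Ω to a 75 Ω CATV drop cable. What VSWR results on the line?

VSWR ≈ 6.28

Γ = (Z_L − Z_0)/(Z_L + Z_0) = (101 − j220)/(251 − j220)
|Γ| = 242/334 = 0.725
VSWR = (1 + |Γ|)/(1 − |Γ|) = 1.73/0.275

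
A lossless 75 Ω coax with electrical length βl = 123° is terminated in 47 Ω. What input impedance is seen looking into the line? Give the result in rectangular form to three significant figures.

tan(βl) = tan(123°) = -1.54
Z_in = Z_0·(Z_L + jZ_0·tanβl)/(Z_0 + jZ_L·tanβl)
     = 75·(47 − j115)/(75 − j72.4)

Z_in ≈ 82 − j36.3 Ω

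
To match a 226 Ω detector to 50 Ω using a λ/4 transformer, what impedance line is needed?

Z_qwt ≈ 106 Ω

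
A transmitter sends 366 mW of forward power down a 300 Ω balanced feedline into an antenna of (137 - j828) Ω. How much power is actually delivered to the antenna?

P_delivered ≈ 68.6 mW

|Γ| = |(-163 − j828)/(437 − j828)| = 0.901
|Γ|² = 0.812
P_refl = |Γ|²·P_inc = 297 mW, P_del = (1 − |Γ|²)·P_inc = 68.6 mW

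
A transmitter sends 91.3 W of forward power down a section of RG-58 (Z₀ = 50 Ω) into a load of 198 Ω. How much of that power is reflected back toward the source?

P_reflected ≈ 32.5 W

Γ = (198 − 50)/(198 + 50) = 0.597
|Γ|² = 0.356
P_refl = |Γ|²·P_inc = 32.5 W, P_del = (1 − |Γ|²)·P_inc = 58.8 W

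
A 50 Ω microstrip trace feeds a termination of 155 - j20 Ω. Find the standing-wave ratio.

VSWR ≈ 3.16

Γ = (Z_L − Z_0)/(Z_L + Z_0) = (105 − j20)/(205 − j20)
|Γ| = 107/206 = 0.519
VSWR = (1 + |Γ|)/(1 − |Γ|) = 1.52/0.481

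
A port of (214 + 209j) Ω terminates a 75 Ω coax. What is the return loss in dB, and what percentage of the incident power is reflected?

RL ≈ 3.05 dB; 49.5% of incident power reflected

Γ = (139 + j209)/(289 + j209), |Γ| = 0.704
RL = −20·log₁₀(0.704) = 3.05 dB
P_refl/P_inc = |Γ|² = 0.495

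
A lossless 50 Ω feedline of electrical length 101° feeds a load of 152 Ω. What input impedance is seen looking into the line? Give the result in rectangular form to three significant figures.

Z_in ≈ 17 + j8.63 Ω

tan(βl) = tan(101°) = -5.14
Z_in = Z_0·(Z_L + jZ_0·tanβl)/(Z_0 + jZ_L·tanβl)
     = 50·(152 − j257)/(50 − j782)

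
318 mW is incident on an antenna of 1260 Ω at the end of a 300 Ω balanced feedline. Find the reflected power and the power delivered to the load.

Γ = (1260 − 300)/(1260 + 300) = 0.615
|Γ|² = 0.379
P_refl = |Γ|²·P_inc = 120 mW, P_del = (1 − |Γ|²)·P_inc = 198 mW

P_reflected ≈ 120 mW; P_delivered ≈ 198 mW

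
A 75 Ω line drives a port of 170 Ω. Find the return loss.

Γ = (170 − 75)/(170 + 75) = 0.388
RL = −20·log₁₀|Γ| = −20·log₁₀(0.388)

RL ≈ 8.23 dB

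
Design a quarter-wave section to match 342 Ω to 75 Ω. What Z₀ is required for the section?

Z_qwt = √(Z_0·R_L) = √(75 × 342) = √25650

Z_qwt ≈ 160 Ω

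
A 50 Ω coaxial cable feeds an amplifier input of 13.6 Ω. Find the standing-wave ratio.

VSWR ≈ 3.68

Γ = (13.6 − 50)/(13.6 + 50) = -0.572
VSWR = (1 + 0.572)/(1 − 0.572)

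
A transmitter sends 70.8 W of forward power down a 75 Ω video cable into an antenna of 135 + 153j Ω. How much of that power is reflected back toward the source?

|Γ| = |(60 + j153)/(210 + j153)| = 0.633
|Γ|² = 0.4
P_refl = |Γ|²·P_inc = 28.3 W, P_del = (1 − |Γ|²)·P_inc = 42.5 W

P_reflected ≈ 28.3 W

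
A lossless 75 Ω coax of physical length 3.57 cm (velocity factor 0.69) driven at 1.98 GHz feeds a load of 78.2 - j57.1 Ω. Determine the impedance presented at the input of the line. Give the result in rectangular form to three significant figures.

Z_in ≈ 101 + j59.6 Ω

λ = v/f = 0.69·c / 1.98 GHz = 0.105 m
βl = 2π·l/λ = 2π × 0.341 = 123°
tan(βl) = tan(123°) = -1.54
Z_in = Z_0·(Z_L + jZ_0·tanβl)/(Z_0 + jZ_L·tanβl)
     = 75·(78.2 − j173)/(-13.2 − j121)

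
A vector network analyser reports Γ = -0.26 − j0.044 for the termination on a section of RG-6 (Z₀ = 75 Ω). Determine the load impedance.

Z_L = Z_0·(1 + Γ)/(1 − Γ) = 75·(0.74 − j0.044)/(1.26 + j0.044)

Z_L ≈ 43.9 − j4.15 Ω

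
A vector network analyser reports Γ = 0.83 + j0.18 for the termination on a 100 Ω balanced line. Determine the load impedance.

Z_L = Z_0·(1 + Γ)/(1 − Γ) = 100·(1.83 + j0.18)/(0.17 − j0.18)

Z_L ≈ 455 + j587 Ω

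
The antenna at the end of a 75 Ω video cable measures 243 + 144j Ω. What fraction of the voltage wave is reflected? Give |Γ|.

|Γ| ≈ 0.634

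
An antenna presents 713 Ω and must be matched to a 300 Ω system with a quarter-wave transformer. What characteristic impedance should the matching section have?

Z_qwt = √(Z_0·R_L) = √(300 × 713) = √213900

Z_qwt ≈ 462 Ω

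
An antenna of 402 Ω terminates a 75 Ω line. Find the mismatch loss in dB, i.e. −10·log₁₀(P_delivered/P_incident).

Γ = (402 − 75)/(402 + 75) = 0.686
|Γ|² = 0.47, so P_del/P_inc = 1 − |Γ|² = 0.53
ML = −10·log₁₀(1 − |Γ|²)

mismatch loss ≈ 2.76 dB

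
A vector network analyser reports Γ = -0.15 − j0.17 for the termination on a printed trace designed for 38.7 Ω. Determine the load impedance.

Z_L ≈ 27.2 − j9.74 Ω

Z_L = Z_0·(1 + Γ)/(1 − Γ) = 38.7·(0.85 − j0.17)/(1.15 + j0.17)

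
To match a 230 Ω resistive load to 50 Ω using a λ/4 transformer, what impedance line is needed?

Z_qwt ≈ 107 Ω

Z_qwt = √(Z_0·R_L) = √(50 × 230) = √11500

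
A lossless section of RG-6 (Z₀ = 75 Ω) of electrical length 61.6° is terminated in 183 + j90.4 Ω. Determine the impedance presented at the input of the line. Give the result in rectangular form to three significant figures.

Z_in ≈ 37 − j50.6 Ω

tan(βl) = tan(61.6°) = 1.85
Z_in = Z_0·(Z_L + jZ_0·tanβl)/(Z_0 + jZ_L·tanβl)
     = 75·(183 + j229)/(-92.2 + j338)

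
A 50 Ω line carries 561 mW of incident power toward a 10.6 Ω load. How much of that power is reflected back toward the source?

P_reflected ≈ 237 mW

Γ = (10.6 − 50)/(10.6 + 50) = -0.65
|Γ|² = 0.423
P_refl = |Γ|²·P_inc = 237 mW, P_del = (1 − |Γ|²)·P_inc = 324 mW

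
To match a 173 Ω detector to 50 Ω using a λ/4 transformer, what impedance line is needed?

Z_qwt ≈ 93 Ω

Z_qwt = √(Z_0·R_L) = √(50 × 173) = √8650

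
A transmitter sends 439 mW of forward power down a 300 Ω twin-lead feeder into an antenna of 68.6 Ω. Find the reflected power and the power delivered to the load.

Γ = (68.6 − 300)/(68.6 + 300) = -0.628
|Γ|² = 0.394
P_refl = |Γ|²·P_inc = 173 mW, P_del = (1 − |Γ|²)·P_inc = 266 mW

P_reflected ≈ 173 mW; P_delivered ≈ 266 mW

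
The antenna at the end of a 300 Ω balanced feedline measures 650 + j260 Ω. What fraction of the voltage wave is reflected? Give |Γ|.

Γ = (Z_L − Z_0)/(Z_L + Z_0) = (350 + j260)/(950 + j260)
|Γ| = 436/985

|Γ| ≈ 0.443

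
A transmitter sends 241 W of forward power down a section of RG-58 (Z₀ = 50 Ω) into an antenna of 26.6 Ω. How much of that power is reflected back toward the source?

Γ = (26.6 − 50)/(26.6 + 50) = -0.305
|Γ|² = 0.0933
P_refl = |Γ|²·P_inc = 22.5 W, P_del = (1 − |Γ|²)·P_inc = 219 W

P_reflected ≈ 22.5 W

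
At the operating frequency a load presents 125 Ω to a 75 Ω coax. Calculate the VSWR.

Γ = (125 − 75)/(125 + 75) = 0.25
VSWR = (1 + 0.25)/(1 − 0.25)

VSWR ≈ 1.67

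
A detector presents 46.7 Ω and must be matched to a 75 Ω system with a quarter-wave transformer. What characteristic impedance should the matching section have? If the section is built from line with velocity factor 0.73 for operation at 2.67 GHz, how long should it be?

Z_qwt ≈ 59.2 Ω; length ≈ 2.05 cm

Z_qwt = √(Z_0·R_L) = √(75 × 46.7) = √3502
λ = 0.73·c/f = 0.082 m, so l = λ/4 = 0.0205 m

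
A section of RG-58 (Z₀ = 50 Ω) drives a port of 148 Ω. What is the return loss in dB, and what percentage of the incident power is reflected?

Γ = (148 − 50)/(148 + 50) = 0.495
RL = −20·log₁₀(0.495) = 6.11 dB
P_refl/P_inc = |Γ|² = 0.245

RL ≈ 6.11 dB; 24.5% of incident power reflected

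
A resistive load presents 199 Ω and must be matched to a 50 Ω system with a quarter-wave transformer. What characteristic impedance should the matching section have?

Z_qwt ≈ 99.7 Ω

Z_qwt = √(Z_0·R_L) = √(50 × 199) = √9950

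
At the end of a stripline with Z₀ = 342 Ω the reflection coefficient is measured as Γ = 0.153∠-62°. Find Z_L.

Z_L = Z_0·(1 + Γ)/(1 − Γ) = 342·(1.07 − j0.135)/(0.928 + j0.135)

Z_L ≈ 380 − j105 Ω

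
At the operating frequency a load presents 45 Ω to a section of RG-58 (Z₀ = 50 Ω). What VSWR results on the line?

Γ = (45 − 50)/(45 + 50) = -0.0526
VSWR = (1 + 0.0526)/(1 − 0.0526)

VSWR ≈ 1.11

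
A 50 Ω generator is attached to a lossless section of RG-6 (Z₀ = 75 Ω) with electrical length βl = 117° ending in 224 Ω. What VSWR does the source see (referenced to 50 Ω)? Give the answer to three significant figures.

VSWR ≈ 2.56

tan(βl) = -1.96
Z_in = Z_0·(Z_L + jZ_0·tanβl)/(Z_0 + jZ_L·tanβl) = 30.7 + j33 Ω
Γ_s = (Z_in − Z_s)/(Z_in + Z_s) = (-19.3 + j33)/(80.7 + j33), |Γ_s| = 0.438
VSWR = (1 + |Γ_s|)/(1 − |Γ_s|)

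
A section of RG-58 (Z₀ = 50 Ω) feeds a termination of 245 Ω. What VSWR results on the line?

For a purely resistive load, VSWR = R_L/Z_0 or Z_0/R_L (whichever > 1) = 245/50

VSWR ≈ 4.9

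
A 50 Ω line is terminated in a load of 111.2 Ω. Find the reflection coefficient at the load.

Γ = (Z_L − Z_0)/(Z_L + Z_0) = (111.2 − 50)/(111.2 + 50) = 61.2/161.2

Γ = 0.38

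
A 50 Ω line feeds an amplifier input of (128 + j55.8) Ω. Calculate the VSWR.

VSWR ≈ 3.12

Γ = (Z_L − Z_0)/(Z_L + Z_0) = (78 + j55.8)/(178 + j55.8)
|Γ| = 95.9/187 = 0.514
VSWR = (1 + |Γ|)/(1 − |Γ|) = 1.51/0.486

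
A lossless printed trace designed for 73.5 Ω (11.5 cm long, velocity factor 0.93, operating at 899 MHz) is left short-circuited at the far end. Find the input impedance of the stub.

λ = v/f = 0.93·c / 899 MHz = 0.31 m
βl = 2π·l/λ = 2π × 0.371 = 133°
tan(βl) = -1.06
For a short-circuited stub, Z_in = jZ_0·tan(βl)

Z_in ≈ −j77.7 Ω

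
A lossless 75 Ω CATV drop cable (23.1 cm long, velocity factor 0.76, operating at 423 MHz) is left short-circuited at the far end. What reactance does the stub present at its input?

λ = v/f = 0.76·c / 423 MHz = 0.539 m
βl = 2π·l/λ = 2π × 0.429 = 154°
tan(βl) = -0.482
For a short-circuited stub, Z_in = jZ_0·tan(βl)

X_in ≈ -36.1 Ω (capacitive)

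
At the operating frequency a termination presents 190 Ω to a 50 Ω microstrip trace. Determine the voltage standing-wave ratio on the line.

For a purely resistive load, VSWR = R_L/Z_0 or Z_0/R_L (whichever > 1) = 190/50

VSWR ≈ 3.8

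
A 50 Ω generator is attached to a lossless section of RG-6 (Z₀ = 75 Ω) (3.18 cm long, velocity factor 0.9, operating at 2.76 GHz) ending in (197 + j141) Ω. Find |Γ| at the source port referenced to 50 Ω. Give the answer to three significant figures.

|Γ| ≈ 0.503

λ = v/f = 0.9·c / 2.76 GHz = 0.0978 m
βl = 2π·l/λ = 2π × 0.325 = 117°
tan(βl) = -1.96
Z_in = Z_0·(Z_L + jZ_0·tanβl)/(Z_0 + jZ_L·tanβl) = 19.7 + j20.3 Ω
Γ_s = (Z_in − Z_s)/(Z_in + Z_s) = (-30.3 + j20.3)/(69.7 + j20.3), |Γ_s| = 0.503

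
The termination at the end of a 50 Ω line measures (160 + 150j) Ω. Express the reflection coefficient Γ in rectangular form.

Γ ≈ 0.685 + j0.225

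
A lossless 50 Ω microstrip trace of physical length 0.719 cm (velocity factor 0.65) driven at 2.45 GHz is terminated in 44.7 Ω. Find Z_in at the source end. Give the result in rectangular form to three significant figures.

λ = v/f = 0.65·c / 2.45 GHz = 0.0796 m
βl = 2π·l/λ = 2π × 0.0903 = 32.5°
tan(βl) = tan(32.5°) = 0.638
Z_in = Z_0·(Z_L + jZ_0·tanβl)/(Z_0 + jZ_L·tanβl)
     = 50·(44.7 + j31.9)/(50 + j28.5)

Z_in ≈ 47.5 + j4.83 Ω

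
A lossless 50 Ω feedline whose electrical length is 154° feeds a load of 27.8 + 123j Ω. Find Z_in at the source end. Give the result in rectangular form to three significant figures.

Z_in ≈ 7 + j45.7 Ω

tan(βl) = tan(154°) = -0.488
Z_in = Z_0·(Z_L + jZ_0·tanβl)/(Z_0 + jZ_L·tanβl)
     = 50·(27.8 + j98.6)/(110 − j13.6)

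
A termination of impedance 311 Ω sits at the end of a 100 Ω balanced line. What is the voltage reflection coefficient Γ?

Γ = (Z_L − Z_0)/(Z_L + Z_0) = (311 − 100)/(311 + 100) = 211/411

Γ = 0.513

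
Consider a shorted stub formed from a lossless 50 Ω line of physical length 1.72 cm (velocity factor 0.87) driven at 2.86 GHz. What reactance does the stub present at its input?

X_in ≈ 123 Ω (inductive)

λ = v/f = 0.87·c / 2.86 GHz = 0.0913 m
βl = 2π·l/λ = 2π × 0.188 = 67.9°
tan(βl) = 2.46
For a shorted stub, Z_in = jZ_0·tan(βl)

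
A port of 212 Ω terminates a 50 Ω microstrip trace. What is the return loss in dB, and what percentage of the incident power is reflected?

RL ≈ 4.18 dB; 38.2% of incident power reflected

Γ = (212 − 50)/(212 + 50) = 0.618
RL = −20·log₁₀(0.618) = 4.18 dB
P_refl/P_inc = |Γ|² = 0.382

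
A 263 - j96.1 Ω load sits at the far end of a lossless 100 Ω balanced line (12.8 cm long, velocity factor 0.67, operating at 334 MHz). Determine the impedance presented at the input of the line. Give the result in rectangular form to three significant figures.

Z_in ≈ 33.3 − j8.7 Ω

λ = v/f = 0.67·c / 334 MHz = 0.602 m
βl = 2π·l/λ = 2π × 0.213 = 76.6°
tan(βl) = tan(76.6°) = 4.19
Z_in = Z_0·(Z_L + jZ_0·tanβl)/(Z_0 + jZ_L·tanβl)
     = 100·(263 + j323)/(502 + j1100)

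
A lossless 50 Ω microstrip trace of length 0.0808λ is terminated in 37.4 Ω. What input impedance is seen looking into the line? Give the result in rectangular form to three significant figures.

βl = 2π × 0.0808 = 29.1°
tan(βl) = tan(29.1°) = 0.556
Z_in = Z_0·(Z_L + jZ_0·tanβl)/(Z_0 + jZ_L·tanβl)
     = 50·(37.4 + j27.8)/(50 + j20.8)

Z_in ≈ 41.7 + j10.4 Ω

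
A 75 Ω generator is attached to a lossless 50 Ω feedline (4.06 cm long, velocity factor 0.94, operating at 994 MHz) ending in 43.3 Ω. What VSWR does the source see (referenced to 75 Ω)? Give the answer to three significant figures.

VSWR ≈ 1.49

λ = v/f = 0.94·c / 994 MHz = 0.284 m
βl = 2π·l/λ = 2π × 0.143 = 51.5°
tan(βl) = 1.26
Z_in = Z_0·(Z_L + jZ_0·tanβl)/(Z_0 + jZ_L·tanβl) = 51.1 + j7.19 Ω
Γ_s = (Z_in − Z_s)/(Z_in + Z_s) = (-23.9 + j7.19)/(126 + j7.19), |Γ_s| = 0.197
VSWR = (1 + |Γ_s|)/(1 − |Γ_s|)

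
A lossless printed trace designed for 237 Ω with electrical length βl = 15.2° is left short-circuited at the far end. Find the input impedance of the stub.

tan(βl) = 0.272
For a short-circuited stub, Z_in = jZ_0·tan(βl)

Z_in ≈ +j64.4 Ω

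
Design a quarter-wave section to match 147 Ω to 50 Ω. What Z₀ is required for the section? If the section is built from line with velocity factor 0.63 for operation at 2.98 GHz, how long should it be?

Z_qwt ≈ 85.7 Ω; length ≈ 1.59 cm

Z_qwt = √(Z_0·R_L) = √(50 × 147) = √7350
λ = 0.63·c/f = 0.0634 m, so l = λ/4 = 0.0159 m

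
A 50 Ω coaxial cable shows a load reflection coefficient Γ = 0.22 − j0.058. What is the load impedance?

Z_L ≈ 77.5 − j9.48 Ω

Z_L = Z_0·(1 + Γ)/(1 − Γ) = 50·(1.22 − j0.058)/(0.78 + j0.058)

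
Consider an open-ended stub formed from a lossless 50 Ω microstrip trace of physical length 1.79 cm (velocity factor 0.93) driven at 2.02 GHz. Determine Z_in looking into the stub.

λ = v/f = 0.93·c / 2.02 GHz = 0.138 m
βl = 2π·l/λ = 2π × 0.13 = 46.7°
tan(βl) = 1.06
For an open-ended stub, Z_in = −jZ_0·cot(βl) = −jZ_0/tan(βl)

Z_in ≈ −j47.2 Ω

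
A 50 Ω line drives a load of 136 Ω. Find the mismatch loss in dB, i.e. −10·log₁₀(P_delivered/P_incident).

mismatch loss ≈ 1.04 dB

Γ = (136 − 50)/(136 + 50) = 0.462
|Γ|² = 0.214, so P_del/P_inc = 1 − |Γ|² = 0.786
ML = −10·log₁₀(1 − |Γ|²)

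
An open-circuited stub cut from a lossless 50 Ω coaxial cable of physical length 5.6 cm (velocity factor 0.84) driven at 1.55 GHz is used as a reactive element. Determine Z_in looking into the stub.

Z_in ≈ +j33.7 Ω

λ = v/f = 0.84·c / 1.55 GHz = 0.163 m
βl = 2π·l/λ = 2π × 0.344 = 124°
tan(βl) = -1.48
For an open-circuited stub, Z_in = −jZ_0·cot(βl) = −jZ_0/tan(βl)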